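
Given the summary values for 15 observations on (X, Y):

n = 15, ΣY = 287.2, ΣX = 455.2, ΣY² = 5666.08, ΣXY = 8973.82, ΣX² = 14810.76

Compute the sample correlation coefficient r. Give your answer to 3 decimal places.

r = (nΣXY − ΣXΣY) / √[(nΣX² − (ΣX)²)(nΣY² − (ΣY)²)]
Numerator: 15×8973.82 − 455.2×287.2 = 3873.86
Denominator: √[(222161.4 − 207207.04)(84991.2 − 82483.84)] = √[14954.36 × 2507.36] = 6123.3948
r = 3873.86 / 6123.3948 ≈ 0.633

0.633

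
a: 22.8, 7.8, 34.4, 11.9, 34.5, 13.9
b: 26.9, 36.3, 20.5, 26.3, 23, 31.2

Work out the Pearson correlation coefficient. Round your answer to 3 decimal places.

-0.870

n = 6, Σa = 125.3, Σb = 164.2, Σa² = 3289.11, Σb² = 4655.68, Σab = 3141.81
nΣab − ΣaΣb = 18850.86 − 20574.26 = -1723.4
nΣa² − (Σa)² = 19734.66 − 15700.09 = 4034.57; nΣb² − (Σb)² = 27934.08 − 26961.64 = 972.44
r = -1723.4 / √(4034.57 × 972.44) = -1723.4 / 1980.7517 ≈ -0.870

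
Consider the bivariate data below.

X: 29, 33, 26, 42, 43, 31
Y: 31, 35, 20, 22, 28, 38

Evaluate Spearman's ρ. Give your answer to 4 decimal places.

Rank X: 2, 4, 1, 5, 6, 3
Rank Y: 4, 5, 1, 2, 3, 6
d = rank(X) − rank(Y): -2, -1, 0, 3, 3, -3; Σd² = 32
ρ = 1 − 6Σd² / [n(n²−1)] = 1 − 6×32 / (6×35) = 1 − 192/210 ≈ 0.0857

0.0857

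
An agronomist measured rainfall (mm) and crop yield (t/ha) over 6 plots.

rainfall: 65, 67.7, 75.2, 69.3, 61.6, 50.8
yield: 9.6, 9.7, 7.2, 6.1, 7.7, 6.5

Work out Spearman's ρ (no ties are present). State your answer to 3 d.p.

-0.086

Rank rainfall: 3, 4, 6, 5, 2, 1
Rank yield: 5, 6, 3, 1, 4, 2
d = rank(rainfall) − rank(yield): -2, -2, 3, 4, -2, -1; Σd² = 38
ρ = 1 − 6Σd² / [n(n²−1)] = 1 − 6×38 / (6×35) = 1 − 228/210 ≈ -0.086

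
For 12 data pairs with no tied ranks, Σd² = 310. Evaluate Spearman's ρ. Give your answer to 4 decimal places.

ρ = 1 − 6Σd² / [n(n²−1)] = 1 − 6×310 / (12×143)
  = 1 − 1860/1716 = 1 − 1.08392 ≈ -0.0839

-0.0839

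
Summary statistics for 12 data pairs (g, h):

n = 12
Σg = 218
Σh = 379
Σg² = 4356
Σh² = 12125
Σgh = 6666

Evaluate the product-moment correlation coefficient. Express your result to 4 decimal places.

r = (nΣgh − ΣgΣh) / √[(nΣg² − (Σg)²)(nΣh² − (Σh)²)]
Numerator: 12×6666 − 218×379 = -2630
Denominator: √[(52272 − 47524)(145500 − 143641)] = √[4748 × 1859] = 2970.9480
r = -2630 / 2970.9480 ≈ -0.8852

-0.8852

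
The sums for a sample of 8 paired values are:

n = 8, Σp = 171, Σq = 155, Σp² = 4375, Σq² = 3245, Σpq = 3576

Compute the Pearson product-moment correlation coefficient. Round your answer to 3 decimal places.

0.630

r = (nΣpq − ΣpΣq) / √[(nΣp² − (Σp)²)(nΣq² − (Σq)²)]
Numerator: 8×3576 − 171×155 = 2103
Denominator: √[(35000 − 29241)(25960 − 24025)] = √[5759 × 1935] = 3338.2128
r = 2103 / 3338.2128 ≈ 0.630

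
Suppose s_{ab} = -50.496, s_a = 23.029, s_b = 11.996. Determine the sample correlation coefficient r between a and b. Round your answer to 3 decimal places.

-0.183

r = Cov(a,b) / (s_a · s_b) = -50.496 / (23.029 × 11.996)
  = -50.496 / 276.2559 ≈ -0.183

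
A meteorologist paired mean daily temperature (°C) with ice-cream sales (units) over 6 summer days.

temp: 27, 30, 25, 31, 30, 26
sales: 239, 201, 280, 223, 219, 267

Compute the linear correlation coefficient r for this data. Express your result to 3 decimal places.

n = 6, Σx = 169, Σy = 1429, Σx² = 4791, Σy² = 344901, Σxy = 39908
nΣxy − ΣxΣy = 239448 − 241501 = -2053
nΣx² − (Σx)² = 28746 − 28561 = 185; nΣy² − (Σy)² = 2069406 − 2042041 = 27365
r = -2053 / √(185 × 27365) = -2053 / 2250.0056 ≈ -0.912

-0.912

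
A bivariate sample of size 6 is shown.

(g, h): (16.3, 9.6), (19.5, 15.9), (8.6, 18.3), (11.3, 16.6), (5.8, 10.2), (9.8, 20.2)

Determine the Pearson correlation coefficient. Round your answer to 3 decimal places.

n = 6, Σg = 71.3, Σh = 90.8, Σg² = 977.27, Σh² = 1467.5, Σgh = 1068.61
nΣgh − ΣgΣh = 6411.66 − 6474.04 = -62.38
nΣg² − (Σg)² = 5863.62 − 5083.69 = 779.93; nΣh² − (Σh)² = 8805 − 8244.64 = 560.36
r = -62.38 / √(779.93 × 560.36) = -62.38 / 661.0912 ≈ -0.094

-0.094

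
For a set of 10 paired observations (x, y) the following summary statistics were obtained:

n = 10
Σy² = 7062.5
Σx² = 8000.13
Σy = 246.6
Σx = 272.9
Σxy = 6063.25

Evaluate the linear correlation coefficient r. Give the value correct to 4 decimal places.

r = (nΣxy − ΣxΣy) / √[(nΣx² − (Σx)²)(nΣy² − (Σy)²)]
Numerator: 10×6063.25 − 272.9×246.6 = -6664.64
Denominator: √[(80001.3 − 74474.41)(70625 − 60811.56)] = √[5526.89 × 9813.44] = 7364.6319
r = -6664.64 / 7364.6319 ≈ -0.9050

-0.9050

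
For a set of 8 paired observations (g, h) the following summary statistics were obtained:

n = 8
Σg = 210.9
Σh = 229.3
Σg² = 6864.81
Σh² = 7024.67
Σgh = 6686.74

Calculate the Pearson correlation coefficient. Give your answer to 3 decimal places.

r = (nΣgh − ΣgΣh) / √[(nΣg² − (Σg)²)(nΣh² − (Σh)²)]
Numerator: 8×6686.74 − 210.9×229.3 = 5134.55
Denominator: √[(54918.48 − 44478.81)(56197.36 − 52578.49)] = √[10439.67 × 3618.87] = 6146.5282
r = 5134.55 / 6146.5282 ≈ 0.835

0.835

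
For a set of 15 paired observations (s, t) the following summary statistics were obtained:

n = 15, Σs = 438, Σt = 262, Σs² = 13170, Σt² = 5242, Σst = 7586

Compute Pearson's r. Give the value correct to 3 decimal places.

r = (nΣst − ΣsΣt) / √[(nΣs² − (Σs)²)(nΣt² − (Σt)²)]
Numerator: 15×7586 − 438×262 = -966
Denominator: √[(197550 − 191844)(78630 − 68644)] = √[5706 × 9986] = 7548.5175
r = -966 / 7548.5175 ≈ -0.128

-0.128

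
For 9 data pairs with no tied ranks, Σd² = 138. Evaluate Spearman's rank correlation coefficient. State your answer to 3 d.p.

-0.150

ρ = 1 − 6Σd² / [n(n²−1)] = 1 − 6×138 / (9×80)
  = 1 − 828/720 = 1 − 1.1500 ≈ -0.150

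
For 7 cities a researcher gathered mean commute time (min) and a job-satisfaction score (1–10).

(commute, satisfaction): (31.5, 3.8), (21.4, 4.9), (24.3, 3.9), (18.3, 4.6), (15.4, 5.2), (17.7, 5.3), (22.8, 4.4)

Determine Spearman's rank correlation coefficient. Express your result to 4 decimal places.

-0.9286

Rank commute: 7, 4, 6, 3, 1, 2, 5
Rank satisfaction: 1, 5, 2, 4, 6, 7, 3
d = rank(commute) − rank(satisfaction): 6, -1, 4, -1, -5, -5, 2; Σd² = 108
ρ = 1 − 6Σd² / [n(n²−1)] = 1 − 6×108 / (7×48) = 1 − 648/336 ≈ -0.9286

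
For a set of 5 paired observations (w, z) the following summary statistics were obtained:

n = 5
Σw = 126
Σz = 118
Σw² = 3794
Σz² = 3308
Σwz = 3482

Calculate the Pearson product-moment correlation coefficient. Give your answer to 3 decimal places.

0.894

r = (nΣwz − ΣwΣz) / √[(nΣw² − (Σw)²)(nΣz² − (Σz)²)]
Numerator: 5×3482 − 126×118 = 2542
Denominator: √[(18970 − 15876)(16540 − 13924)] = √[3094 × 2616] = 2844.9787
r = 2542 / 2844.9787 ≈ 0.894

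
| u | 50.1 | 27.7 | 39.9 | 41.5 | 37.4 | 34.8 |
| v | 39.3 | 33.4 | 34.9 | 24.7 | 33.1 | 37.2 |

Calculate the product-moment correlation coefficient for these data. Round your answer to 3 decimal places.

n = 6, Σu = 231.4, Σv = 202.6, Σu² = 9201.36, Σv² = 6967.6, Σuv = 7844.17
nΣuv − ΣuΣv = 47065.02 − 46881.64 = 183.38
nΣu² − (Σu)² = 55208.16 − 53545.96 = 1662.2; nΣv² − (Σv)² = 41805.6 − 41046.76 = 758.84
r = 183.38 / √(1662.2 × 758.84) = 183.38 / 1123.0957 ≈ 0.163

0.163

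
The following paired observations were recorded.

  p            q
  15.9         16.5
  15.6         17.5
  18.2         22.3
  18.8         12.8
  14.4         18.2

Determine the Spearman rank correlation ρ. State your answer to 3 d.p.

-0.400

Rank p: 3, 2, 4, 5, 1
Rank q: 2, 3, 5, 1, 4
d = rank(p) − rank(q): 1, -1, -1, 4, -3; Σd² = 28
ρ = 1 − 6Σd² / [n(n²−1)] = 1 − 6×28 / (5×24) = 1 − 168/120 ≈ -0.400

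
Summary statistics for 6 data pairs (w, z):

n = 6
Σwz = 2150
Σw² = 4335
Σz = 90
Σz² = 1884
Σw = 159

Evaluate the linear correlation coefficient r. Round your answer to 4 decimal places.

-0.9226

r = (nΣwz − ΣwΣz) / √[(nΣw² − (Σw)²)(nΣz² − (Σz)²)]
Numerator: 6×2150 − 159×90 = -1410
Denominator: √[(26010 − 25281)(11304 − 8100)] = √[729 × 3204] = 1528.3049
r = -1410 / 1528.3049 ≈ -0.9226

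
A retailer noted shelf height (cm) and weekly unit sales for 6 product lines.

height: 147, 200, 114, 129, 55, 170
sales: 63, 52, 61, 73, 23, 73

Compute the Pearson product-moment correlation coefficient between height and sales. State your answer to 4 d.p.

n = 6, Σx = 815, Σy = 345, Σx² = 123171, Σy² = 21581, Σxy = 49707
nΣxy − ΣxΣy = 298242 − 281175 = 17067
nΣx² − (Σx)² = 739026 − 664225 = 74801; nΣy² − (Σy)² = 129486 − 119025 = 10461
r = 17067 / √(74801 × 10461) = 17067 / 27973.0810 ≈ 0.6101

0.6101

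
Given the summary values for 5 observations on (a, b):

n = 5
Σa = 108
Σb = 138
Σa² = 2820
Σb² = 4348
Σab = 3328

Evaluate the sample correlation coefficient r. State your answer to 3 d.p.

0.677

r = (nΣab − ΣaΣb) / √[(nΣa² − (Σa)²)(nΣb² − (Σb)²)]
Numerator: 5×3328 − 108×138 = 1736
Denominator: √[(14100 − 11664)(21740 − 19044)] = √[2436 × 2696] = 2562.7048
r = 1736 / 2562.7048 ≈ 0.677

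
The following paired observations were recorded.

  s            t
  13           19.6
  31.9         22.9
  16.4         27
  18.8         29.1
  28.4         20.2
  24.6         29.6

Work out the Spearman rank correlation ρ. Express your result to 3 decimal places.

0.143

Rank s: 1, 6, 2, 3, 5, 4
Rank t: 1, 3, 4, 5, 2, 6
d = rank(s) − rank(t): 0, 3, -2, -2, 3, -2; Σd² = 30
ρ = 1 − 6Σd² / [n(n²−1)] = 1 − 6×30 / (6×35) = 1 − 180/210 ≈ 0.143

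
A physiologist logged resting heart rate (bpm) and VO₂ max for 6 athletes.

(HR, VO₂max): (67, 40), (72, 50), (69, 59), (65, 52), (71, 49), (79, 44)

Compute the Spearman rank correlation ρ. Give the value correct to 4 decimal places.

Rank HR: 2, 5, 3, 1, 4, 6
Rank VO₂max: 1, 4, 6, 5, 3, 2
d = rank(HR) − rank(VO₂max): 1, 1, -3, -4, 1, 4; Σd² = 44
ρ = 1 − 6Σd² / [n(n²−1)] = 1 − 6×44 / (6×35) = 1 − 264/210 ≈ -0.2571

-0.2571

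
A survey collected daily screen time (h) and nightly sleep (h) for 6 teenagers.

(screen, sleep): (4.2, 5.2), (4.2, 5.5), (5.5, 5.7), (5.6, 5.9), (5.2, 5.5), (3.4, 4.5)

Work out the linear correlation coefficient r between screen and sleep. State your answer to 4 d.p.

n = 6, Σx = 28.1, Σy = 32.3, Σx² = 135.49, Σy² = 175.09, Σxy = 153.23
nΣxy − ΣxΣy = 919.38 − 907.63 = 11.75
nΣx² − (Σx)² = 812.94 − 789.61 = 23.33; nΣy² − (Σy)² = 1050.54 − 1043.29 = 7.25
r = 11.75 / √(23.33 × 7.25) = 11.75 / 13.0055 ≈ 0.9035

0.9035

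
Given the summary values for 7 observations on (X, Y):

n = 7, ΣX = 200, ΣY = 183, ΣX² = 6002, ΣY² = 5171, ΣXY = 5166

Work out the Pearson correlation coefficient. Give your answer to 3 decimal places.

-0.188

r = (nΣXY − ΣXΣY) / √[(nΣX² − (ΣX)²)(nΣY² − (ΣY)²)]
Numerator: 7×5166 − 200×183 = -438
Denominator: √[(42014 − 40000)(36197 − 33489)] = √[2014 × 2708] = 2335.3612
r = -438 / 2335.3612 ≈ -0.188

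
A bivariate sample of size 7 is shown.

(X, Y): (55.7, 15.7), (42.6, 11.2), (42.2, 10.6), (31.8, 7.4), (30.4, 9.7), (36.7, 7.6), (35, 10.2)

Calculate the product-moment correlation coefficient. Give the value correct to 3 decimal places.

n = 7, ΣX = 274.4, ΣY = 72.4, ΣX² = 11205.38, ΣY² = 794.94, ΣXY = 2965.05
nΣXY − ΣXΣY = 20755.35 − 19866.56 = 888.79
nΣX² − (ΣX)² = 78437.66 − 75295.36 = 3142.3; nΣY² − (ΣY)² = 5564.58 − 5241.76 = 322.82
r = 888.79 / √(3142.3 × 322.82) = 888.79 / 1007.1729 ≈ 0.882

0.882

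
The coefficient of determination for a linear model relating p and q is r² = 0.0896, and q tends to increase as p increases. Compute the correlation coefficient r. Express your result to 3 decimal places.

0.299

|r| = √0.0896 = 0.299
The association is positive, so r = 0.299.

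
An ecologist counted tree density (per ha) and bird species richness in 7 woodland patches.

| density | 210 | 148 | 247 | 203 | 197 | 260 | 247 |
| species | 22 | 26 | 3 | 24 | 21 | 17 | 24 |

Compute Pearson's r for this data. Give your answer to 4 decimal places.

-0.5610

n = 7, Σx = 1512, Σy = 137, Σx² = 335640, Σy² = 3051, Σxy = 28566
nΣxy − ΣxΣy = 199962 − 207144 = -7182
nΣx² − (Σx)² = 2349480 − 2286144 = 63336; nΣy² − (Σy)² = 21357 − 18769 = 2588
r = -7182 / √(63336 × 2588) = -7182 / 12802.8734 ≈ -0.5610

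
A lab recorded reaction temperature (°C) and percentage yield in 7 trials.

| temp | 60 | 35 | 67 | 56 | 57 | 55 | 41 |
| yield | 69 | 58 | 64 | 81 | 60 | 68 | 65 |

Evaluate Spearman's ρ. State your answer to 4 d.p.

Rank temp: 6, 1, 7, 4, 5, 3, 2
Rank yield: 6, 1, 3, 7, 2, 5, 4
d = rank(temp) − rank(yield): 0, 0, 4, -3, 3, -2, -2; Σd² = 42
ρ = 1 − 6Σd² / [n(n²−1)] = 1 − 6×42 / (7×48) = 1 − 252/336 ≈ 0.2500

0.2500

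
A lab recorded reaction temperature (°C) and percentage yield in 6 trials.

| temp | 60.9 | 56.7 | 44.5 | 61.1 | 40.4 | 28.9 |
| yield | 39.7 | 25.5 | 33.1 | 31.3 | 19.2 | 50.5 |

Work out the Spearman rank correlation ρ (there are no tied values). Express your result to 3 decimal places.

Rank temp: 5, 4, 3, 6, 2, 1
Rank yield: 5, 2, 4, 3, 1, 6
d = rank(temp) − rank(yield): 0, 2, -1, 3, 1, -5; Σd² = 40
ρ = 1 − 6Σd² / [n(n²−1)] = 1 − 6×40 / (6×35) = 1 − 240/210 ≈ -0.143

-0.143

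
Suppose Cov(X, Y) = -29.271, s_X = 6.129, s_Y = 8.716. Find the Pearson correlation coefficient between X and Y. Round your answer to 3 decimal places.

-0.548

r = Cov(X,Y) / (s_X · s_Y) = -29.271 / (6.129 × 8.716)
  = -29.271 / 53.4204 ≈ -0.548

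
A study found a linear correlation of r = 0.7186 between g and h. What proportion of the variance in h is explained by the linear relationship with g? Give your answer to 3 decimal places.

0.516

r² = (0.7186)² = 0.516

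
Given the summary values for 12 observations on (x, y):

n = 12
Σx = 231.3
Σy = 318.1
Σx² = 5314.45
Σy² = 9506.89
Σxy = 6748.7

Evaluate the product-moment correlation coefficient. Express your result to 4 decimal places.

0.6436

r = (nΣxy − ΣxΣy) / √[(nΣx² − (Σx)²)(nΣy² − (Σy)²)]
Numerator: 12×6748.7 − 231.3×318.1 = 7407.87
Denominator: √[(63773.4 − 53499.69)(114082.68 − 101187.61)] = √[10273.71 × 12895.07] = 11510.0048
r = 7407.87 / 11510.0048 ≈ 0.6436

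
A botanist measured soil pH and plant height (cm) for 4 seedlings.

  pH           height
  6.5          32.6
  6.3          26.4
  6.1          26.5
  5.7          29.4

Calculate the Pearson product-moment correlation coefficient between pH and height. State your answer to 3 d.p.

0.271

n = 4, Σx = 24.6, Σy = 114.9, Σx² = 151.64, Σy² = 3326.33, Σxy = 707.45
nΣxy − ΣxΣy = 2829.8 − 2826.54 = 3.26
nΣx² − (Σx)² = 606.56 − 605.16 = 1.4; nΣy² − (Σy)² = 13305.32 − 13202.01 = 103.31
r = 3.26 / √(1.4 × 103.31) = 3.26 / 12.0264 ≈ 0.271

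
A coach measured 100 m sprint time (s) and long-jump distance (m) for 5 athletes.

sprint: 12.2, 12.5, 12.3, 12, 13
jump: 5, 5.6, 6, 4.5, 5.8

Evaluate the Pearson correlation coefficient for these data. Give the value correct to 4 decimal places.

0.6798

n = 5, Σx = 62, Σy = 26.9, Σx² = 769.38, Σy² = 146.25, Σxy = 334.2
nΣxy − ΣxΣy = 1671 − 1667.8 = 3.2
nΣx² − (Σx)² = 3846.9 − 3844 = 2.9; nΣy² − (Σy)² = 731.25 − 723.61 = 7.64
r = 3.2 / √(2.9 × 7.64) = 3.2 / 4.7070 ≈ 0.6798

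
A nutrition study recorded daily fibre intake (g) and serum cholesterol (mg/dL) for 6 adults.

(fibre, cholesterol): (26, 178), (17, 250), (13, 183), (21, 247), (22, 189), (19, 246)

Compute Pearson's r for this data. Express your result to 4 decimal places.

-0.1938

n = 6, Σx = 118, Σy = 1293, Σx² = 2420, Σy² = 284919, Σxy = 25276
nΣxy − ΣxΣy = 151656 − 152574 = -918
nΣx² − (Σx)² = 14520 − 13924 = 596; nΣy² − (Σy)² = 1709514 − 1671849 = 37665
r = -918 / √(596 × 37665) = -918 / 4737.9679 ≈ -0.1938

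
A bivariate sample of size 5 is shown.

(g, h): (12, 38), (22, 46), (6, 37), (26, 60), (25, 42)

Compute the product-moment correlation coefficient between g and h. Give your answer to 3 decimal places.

0.737

n = 5, Σg = 91, Σh = 223, Σg² = 1965, Σh² = 10293, Σgh = 4300
nΣgh − ΣgΣh = 21500 − 20293 = 1207
nΣg² − (Σg)² = 9825 − 8281 = 1544; nΣh² − (Σh)² = 51465 − 49729 = 1736
r = 1207 / √(1544 × 1736) = 1207 / 1637.1878 ≈ 0.737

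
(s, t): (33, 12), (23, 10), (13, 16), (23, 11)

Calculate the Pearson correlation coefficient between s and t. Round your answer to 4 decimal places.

n = 4, Σs = 92, Σt = 49, Σs² = 2316, Σt² = 621, Σst = 1087
nΣst − ΣsΣt = 4348 − 4508 = -160
nΣs² − (Σs)² = 9264 − 8464 = 800; nΣt² − (Σt)² = 2484 − 2401 = 83
r = -160 / √(800 × 83) = -160 / 257.6820 ≈ -0.6209

-0.6209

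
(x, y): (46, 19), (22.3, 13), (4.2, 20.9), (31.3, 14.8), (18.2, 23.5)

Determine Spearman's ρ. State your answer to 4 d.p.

-0.5000

Rank x: 5, 3, 1, 4, 2
Rank y: 3, 1, 4, 2, 5
d = rank(x) − rank(y): 2, 2, -3, 2, -3; Σd² = 30
ρ = 1 − 6Σd² / [n(n²−1)] = 1 − 6×30 / (5×24) = 1 − 180/120 ≈ -0.5000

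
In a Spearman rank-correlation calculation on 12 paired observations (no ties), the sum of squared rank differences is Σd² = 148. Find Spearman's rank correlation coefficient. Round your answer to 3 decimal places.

0.483

ρ = 1 − 6Σd² / [n(n²−1)] = 1 − 6×148 / (12×143)
  = 1 − 888/1716 = 1 − 0.5175 ≈ 0.483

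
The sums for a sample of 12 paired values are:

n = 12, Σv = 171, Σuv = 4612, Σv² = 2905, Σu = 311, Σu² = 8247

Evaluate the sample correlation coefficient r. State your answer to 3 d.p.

0.609

r = (nΣuv − ΣuΣv) / √[(nΣu² − (Σu)²)(nΣv² − (Σv)²)]
Numerator: 12×4612 − 311×171 = 2163
Denominator: √[(98964 − 96721)(34860 − 29241)] = √[2243 × 5619] = 3550.1292
r = 2163 / 3550.1292 ≈ 0.609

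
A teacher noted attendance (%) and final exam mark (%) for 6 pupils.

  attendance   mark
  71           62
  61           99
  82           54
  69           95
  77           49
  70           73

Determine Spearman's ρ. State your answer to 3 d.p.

Rank attendance: 4, 1, 6, 2, 5, 3
Rank mark: 3, 6, 2, 5, 1, 4
d = rank(attendance) − rank(mark): 1, -5, 4, -3, 4, -1; Σd² = 68
ρ = 1 − 6Σd² / [n(n²−1)] = 1 − 6×68 / (6×35) = 1 − 408/210 ≈ -0.943

-0.943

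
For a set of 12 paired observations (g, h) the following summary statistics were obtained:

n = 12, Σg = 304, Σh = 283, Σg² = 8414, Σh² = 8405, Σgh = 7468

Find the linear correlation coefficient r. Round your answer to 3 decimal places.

0.269

r = (nΣgh − ΣgΣh) / √[(nΣg² − (Σg)²)(nΣh² − (Σh)²)]
Numerator: 12×7468 − 304×283 = 3584
Denominator: √[(100968 − 92416)(100860 − 80089)] = √[8552 × 20771] = 13327.9253
r = 3584 / 13327.9253 ≈ 0.269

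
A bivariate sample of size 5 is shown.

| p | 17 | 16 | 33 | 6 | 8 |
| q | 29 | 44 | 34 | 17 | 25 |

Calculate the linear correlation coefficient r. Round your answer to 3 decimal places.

n = 5, Σp = 80, Σq = 149, Σp² = 1734, Σq² = 4847, Σpq = 2621
nΣpq − ΣpΣq = 13105 − 11920 = 1185
nΣp² − (Σp)² = 8670 − 6400 = 2270; nΣq² − (Σq)² = 24235 − 22201 = 2034
r = 1185 / √(2270 × 2034) = 1185 / 2148.7624 ≈ 0.551

0.551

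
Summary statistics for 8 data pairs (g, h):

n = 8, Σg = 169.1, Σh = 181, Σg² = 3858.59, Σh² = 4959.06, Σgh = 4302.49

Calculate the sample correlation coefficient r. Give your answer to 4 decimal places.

0.9618

r = (nΣgh − ΣgΣh) / √[(nΣg² − (Σg)²)(nΣh² − (Σh)²)]
Numerator: 8×4302.49 − 169.1×181 = 3812.82
Denominator: √[(30868.72 − 28594.81)(39672.48 − 32761)] = √[2273.91 × 6911.48] = 3964.3516
r = 3812.82 / 3964.3516 ≈ 0.9618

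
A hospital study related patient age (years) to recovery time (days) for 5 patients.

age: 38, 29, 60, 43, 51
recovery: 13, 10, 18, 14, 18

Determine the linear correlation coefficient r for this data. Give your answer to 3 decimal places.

n = 5, Σx = 221, Σy = 73, Σx² = 10335, Σy² = 1113, Σxy = 3384
nΣxy − ΣxΣy = 16920 − 16133 = 787
nΣx² − (Σx)² = 51675 − 48841 = 2834; nΣy² − (Σy)² = 5565 − 5329 = 236
r = 787 / √(2834 × 236) = 787 / 817.8166 ≈ 0.962

0.962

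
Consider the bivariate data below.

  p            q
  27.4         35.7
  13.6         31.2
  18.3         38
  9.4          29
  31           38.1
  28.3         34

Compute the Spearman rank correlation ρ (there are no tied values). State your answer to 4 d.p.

0.7714

Rank p: 4, 2, 3, 1, 6, 5
Rank q: 4, 2, 5, 1, 6, 3
d = rank(p) − rank(q): 0, 0, -2, 0, 0, 2; Σd² = 8
ρ = 1 − 6Σd² / [n(n²−1)] = 1 − 6×8 / (6×35) = 1 − 48/210 ≈ 0.7714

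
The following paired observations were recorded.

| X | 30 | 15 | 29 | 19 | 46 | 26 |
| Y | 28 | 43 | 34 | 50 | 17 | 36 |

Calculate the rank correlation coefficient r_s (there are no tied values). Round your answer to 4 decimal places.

Rank X: 5, 1, 4, 2, 6, 3
Rank Y: 2, 5, 3, 6, 1, 4
d = rank(X) − rank(Y): 3, -4, 1, -4, 5, -1; Σd² = 68
ρ = 1 − 6Σd² / [n(n²−1)] = 1 − 6×68 / (6×35) = 1 − 408/210 ≈ -0.9429

-0.9429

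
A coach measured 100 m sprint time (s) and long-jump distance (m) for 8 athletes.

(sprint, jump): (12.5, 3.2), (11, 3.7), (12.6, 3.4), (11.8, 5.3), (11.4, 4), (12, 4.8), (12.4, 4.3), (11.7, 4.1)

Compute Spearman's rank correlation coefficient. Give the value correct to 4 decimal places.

Rank sprint: 7, 1, 8, 4, 2, 5, 6, 3
Rank jump: 1, 3, 2, 8, 4, 7, 6, 5
d = rank(sprint) − rank(jump): 6, -2, 6, -4, -2, -2, 0, -2; Σd² = 104
ρ = 1 − 6Σd² / [n(n²−1)] = 1 − 6×104 / (8×63) = 1 − 624/504 ≈ -0.2381

-0.2381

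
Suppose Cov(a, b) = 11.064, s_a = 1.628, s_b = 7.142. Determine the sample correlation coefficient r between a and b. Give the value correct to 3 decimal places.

r = Cov(a,b) / (s_a · s_b) = 11.064 / (1.628 × 7.142)
  = 11.064 / 11.6272 ≈ 0.952

0.952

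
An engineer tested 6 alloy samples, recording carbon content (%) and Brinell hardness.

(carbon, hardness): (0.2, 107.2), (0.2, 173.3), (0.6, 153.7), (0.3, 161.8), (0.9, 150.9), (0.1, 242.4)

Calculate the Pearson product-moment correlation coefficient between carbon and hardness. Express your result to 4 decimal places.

n = 6, Σx = 2.3, Σy = 989.3, Σx² = 1.35, Σy² = 172856.23, Σxy = 356.91
nΣxy − ΣxΣy = 2141.46 − 2275.39 = -133.93
nΣx² − (Σx)² = 8.1 − 5.29 = 2.81; nΣy² − (Σy)² = 1037137.38 − 978714.49 = 58422.89
r = -133.93 / √(2.81 × 58422.89) = -133.93 / 405.1769 ≈ -0.3305

-0.3305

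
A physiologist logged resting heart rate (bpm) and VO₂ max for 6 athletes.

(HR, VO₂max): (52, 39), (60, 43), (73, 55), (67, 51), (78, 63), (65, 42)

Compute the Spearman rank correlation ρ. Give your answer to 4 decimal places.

0.9429

Rank HR: 1, 2, 5, 4, 6, 3
Rank VO₂max: 1, 3, 5, 4, 6, 2
d = rank(HR) − rank(VO₂max): 0, -1, 0, 0, 0, 1; Σd² = 2
ρ = 1 − 6Σd² / [n(n²−1)] = 1 − 6×2 / (6×35) = 1 − 12/210 ≈ 0.9429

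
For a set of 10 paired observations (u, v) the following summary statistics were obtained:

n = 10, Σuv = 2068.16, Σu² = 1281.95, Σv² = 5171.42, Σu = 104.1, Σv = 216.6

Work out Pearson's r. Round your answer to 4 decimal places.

r = (nΣuv − ΣuΣv) / √[(nΣu² − (Σu)²)(nΣv² − (Σv)²)]
Numerator: 10×2068.16 − 104.1×216.6 = -1866.46
Denominator: √[(12819.5 − 10836.81)(51714.2 − 46915.56)] = √[1982.69 × 4798.64] = 3084.5122
r = -1866.46 / 3084.5122 ≈ -0.6051

-0.6051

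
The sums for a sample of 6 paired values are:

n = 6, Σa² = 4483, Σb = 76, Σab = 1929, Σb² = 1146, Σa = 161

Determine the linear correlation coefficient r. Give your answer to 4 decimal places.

-0.6386

r = (nΣab − ΣaΣb) / √[(nΣa² − (Σa)²)(nΣb² − (Σb)²)]
Numerator: 6×1929 − 161×76 = -662
Denominator: √[(26898 − 25921)(6876 − 5776)] = √[977 × 1100] = 1036.6774
r = -662 / 1036.6774 ≈ -0.6386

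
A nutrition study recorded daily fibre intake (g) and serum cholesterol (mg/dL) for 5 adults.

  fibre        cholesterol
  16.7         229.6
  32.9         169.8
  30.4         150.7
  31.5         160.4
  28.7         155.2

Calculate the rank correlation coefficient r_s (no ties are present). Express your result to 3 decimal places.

-0.100

Rank fibre: 1, 5, 3, 4, 2
Rank cholesterol: 5, 4, 1, 3, 2
d = rank(fibre) − rank(cholesterol): -4, 1, 2, 1, 0; Σd² = 22
ρ = 1 − 6Σd² / [n(n²−1)] = 1 − 6×22 / (5×24) = 1 − 132/120 ≈ -0.100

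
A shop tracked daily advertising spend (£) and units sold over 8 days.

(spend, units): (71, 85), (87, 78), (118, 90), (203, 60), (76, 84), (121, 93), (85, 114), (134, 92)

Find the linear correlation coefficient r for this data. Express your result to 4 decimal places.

-0.5593

n = 8, Σx = 895, Σy = 696, Σx² = 113341, Σy² = 62174, Σxy = 75276
nΣxy − ΣxΣy = 602208 − 622920 = -20712
nΣx² − (Σx)² = 906728 − 801025 = 105703; nΣy² − (Σy)² = 497392 − 484416 = 12976
r = -20712 / √(105703 × 12976) = -20712 / 37035.1472 ≈ -0.5593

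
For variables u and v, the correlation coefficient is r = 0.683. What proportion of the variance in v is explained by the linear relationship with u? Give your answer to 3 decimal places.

0.466

r² = (0.683)² = 0.466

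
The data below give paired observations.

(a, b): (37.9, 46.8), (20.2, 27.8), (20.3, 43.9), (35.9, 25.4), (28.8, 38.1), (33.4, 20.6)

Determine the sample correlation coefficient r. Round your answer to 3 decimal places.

n = 6, Σa = 176.5, Σb = 202.6, Σa² = 5490.35, Σb² = 7411.42, Σab = 5923.63
nΣab − ΣaΣb = 35541.78 − 35758.9 = -217.12
nΣa² − (Σa)² = 32942.1 − 31152.25 = 1789.85; nΣb² − (Σb)² = 44468.52 − 41046.76 = 3421.76
r = -217.12 / √(1789.85 × 3421.76) = -217.12 / 2474.7600 ≈ -0.088

-0.088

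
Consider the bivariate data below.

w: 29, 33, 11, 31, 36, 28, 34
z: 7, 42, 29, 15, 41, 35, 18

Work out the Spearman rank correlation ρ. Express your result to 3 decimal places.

0.286

Rank w: 3, 5, 1, 4, 7, 2, 6
Rank z: 1, 7, 4, 2, 6, 5, 3
d = rank(w) − rank(z): 2, -2, -3, 2, 1, -3, 3; Σd² = 40
ρ = 1 − 6Σd² / [n(n²−1)] = 1 − 6×40 / (7×48) = 1 − 240/336 ≈ 0.286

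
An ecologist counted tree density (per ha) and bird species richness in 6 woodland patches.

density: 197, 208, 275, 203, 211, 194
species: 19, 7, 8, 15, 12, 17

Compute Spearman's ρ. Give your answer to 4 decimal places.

Rank density: 2, 4, 6, 3, 5, 1
Rank species: 6, 1, 2, 4, 3, 5
d = rank(density) − rank(species): -4, 3, 4, -1, 2, -4; Σd² = 62
ρ = 1 − 6Σd² / [n(n²−1)] = 1 − 6×62 / (6×35) = 1 − 372/210 ≈ -0.7714

-0.7714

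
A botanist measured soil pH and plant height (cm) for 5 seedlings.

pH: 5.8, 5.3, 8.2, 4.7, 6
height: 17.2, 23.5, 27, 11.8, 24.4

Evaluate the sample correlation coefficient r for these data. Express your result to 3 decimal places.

n = 5, Σx = 30, Σy = 103.9, Σx² = 187.06, Σy² = 2311.69, Σxy = 647.57
nΣxy − ΣxΣy = 3237.85 − 3117 = 120.85
nΣx² − (Σx)² = 935.3 − 900 = 35.3; nΣy² − (Σy)² = 11558.45 − 10795.21 = 763.24
r = 120.85 / √(35.3 × 763.24) = 120.85 / 164.1413 ≈ 0.736

0.736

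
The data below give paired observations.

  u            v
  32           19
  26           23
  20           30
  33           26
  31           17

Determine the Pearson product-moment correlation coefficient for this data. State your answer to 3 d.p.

-0.661

n = 5, Σu = 142, Σv = 115, Σu² = 4150, Σv² = 2755, Σuv = 3191
nΣuv − ΣuΣv = 15955 − 16330 = -375
nΣu² − (Σu)² = 20750 − 20164 = 586; nΣv² − (Σv)² = 13775 − 13225 = 550
r = -375 / √(586 × 550) = -375 / 567.7147 ≈ -0.661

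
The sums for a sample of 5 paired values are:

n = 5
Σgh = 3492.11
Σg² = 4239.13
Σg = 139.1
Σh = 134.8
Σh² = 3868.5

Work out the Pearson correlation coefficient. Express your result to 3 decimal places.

r = (nΣgh − ΣgΣh) / √[(nΣg² − (Σg)²)(nΣh² − (Σh)²)]
Numerator: 5×3492.11 − 139.1×134.8 = -1290.13
Denominator: √[(21195.65 − 19348.81)(19342.5 − 18171.04)] = √[1846.84 × 1171.46] = 1470.8838
r = -1290.13 / 1470.8838 ≈ -0.877

-0.877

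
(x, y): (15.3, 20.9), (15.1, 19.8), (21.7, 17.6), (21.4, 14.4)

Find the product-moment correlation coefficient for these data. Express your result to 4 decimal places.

-0.8568

n = 4, Σx = 73.5, Σy = 72.7, Σx² = 1390.95, Σy² = 1345.97, Σxy = 1308.83
nΣxy − ΣxΣy = 5235.32 − 5343.45 = -108.13
nΣx² − (Σx)² = 5563.8 − 5402.25 = 161.55; nΣy² − (Σy)² = 5383.88 − 5285.29 = 98.59
r = -108.13 / √(161.55 × 98.59) = -108.13 / 126.2031 ≈ -0.8568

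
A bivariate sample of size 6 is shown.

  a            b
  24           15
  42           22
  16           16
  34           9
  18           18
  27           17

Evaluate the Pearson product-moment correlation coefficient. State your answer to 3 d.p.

0.125

n = 6, Σa = 161, Σb = 97, Σa² = 4805, Σb² = 1659, Σab = 2629
nΣab − ΣaΣb = 15774 − 15617 = 157
nΣa² − (Σa)² = 28830 − 25921 = 2909; nΣb² − (Σb)² = 9954 − 9409 = 545
r = 157 / √(2909 × 545) = 157 / 1259.1287 ≈ 0.125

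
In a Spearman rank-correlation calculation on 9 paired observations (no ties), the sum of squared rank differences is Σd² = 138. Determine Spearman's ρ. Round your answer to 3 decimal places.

ρ = 1 − 6Σd² / [n(n²−1)] = 1 − 6×138 / (9×80)
  = 1 − 828/720 = 1 − 1.1500 ≈ -0.150

-0.150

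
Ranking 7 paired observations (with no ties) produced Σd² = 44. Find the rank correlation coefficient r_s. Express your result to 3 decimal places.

ρ = 1 − 6Σd² / [n(n²−1)] = 1 − 6×44 / (7×48)
  = 1 − 264/336 = 1 − 0.7857 ≈ 0.214

0.214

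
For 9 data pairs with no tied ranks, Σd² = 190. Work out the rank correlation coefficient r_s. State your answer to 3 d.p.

ρ = 1 − 6Σd² / [n(n²−1)] = 1 − 6×190 / (9×80)
  = 1 − 1140/720 = 1 − 1.5833 ≈ -0.583

-0.583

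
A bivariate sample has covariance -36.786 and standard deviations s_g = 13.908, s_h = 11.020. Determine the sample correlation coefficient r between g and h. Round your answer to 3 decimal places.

-0.240

r = Cov(g,h) / (s_g · s_h) = -36.786 / (13.908 × 11.020)
  = -36.786 / 153.2662 ≈ -0.240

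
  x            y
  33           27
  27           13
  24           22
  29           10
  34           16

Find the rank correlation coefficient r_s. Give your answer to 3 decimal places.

0.100

Rank x: 4, 2, 1, 3, 5
Rank y: 5, 2, 4, 1, 3
d = rank(x) − rank(y): -1, 0, -3, 2, 2; Σd² = 18
ρ = 1 − 6Σd² / [n(n²−1)] = 1 − 6×18 / (5×24) = 1 − 108/120 ≈ 0.100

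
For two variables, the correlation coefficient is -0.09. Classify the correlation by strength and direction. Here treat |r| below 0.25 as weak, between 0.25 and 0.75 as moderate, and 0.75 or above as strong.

weak negative

r = -0.09 < 0 so the relationship is negative.
|r| = 0.09, which falls in the weak range.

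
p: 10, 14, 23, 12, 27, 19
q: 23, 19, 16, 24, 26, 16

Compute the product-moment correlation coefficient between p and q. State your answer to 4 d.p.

n = 6, Σp = 105, Σq = 124, Σp² = 2059, Σq² = 2654, Σpq = 2158
nΣpq − ΣpΣq = 12948 − 13020 = -72
nΣp² − (Σp)² = 12354 − 11025 = 1329; nΣq² − (Σq)² = 15924 − 15376 = 548
r = -72 / √(1329 × 548) = -72 / 853.4003 ≈ -0.0844

-0.0844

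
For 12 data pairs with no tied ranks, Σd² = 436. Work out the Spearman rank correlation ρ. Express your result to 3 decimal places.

ρ = 1 − 6Σd² / [n(n²−1)] = 1 − 6×436 / (12×143)
  = 1 − 2616/1716 = 1 − 1.5245 ≈ -0.524

-0.524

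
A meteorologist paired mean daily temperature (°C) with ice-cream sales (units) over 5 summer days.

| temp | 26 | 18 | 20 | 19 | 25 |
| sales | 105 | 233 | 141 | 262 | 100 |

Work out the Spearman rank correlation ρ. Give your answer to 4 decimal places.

-0.8000

Rank temp: 5, 1, 3, 2, 4
Rank sales: 2, 4, 3, 5, 1
d = rank(temp) − rank(sales): 3, -3, 0, -3, 3; Σd² = 36
ρ = 1 − 6Σd² / [n(n²−1)] = 1 − 6×36 / (5×24) = 1 − 216/120 ≈ -0.8000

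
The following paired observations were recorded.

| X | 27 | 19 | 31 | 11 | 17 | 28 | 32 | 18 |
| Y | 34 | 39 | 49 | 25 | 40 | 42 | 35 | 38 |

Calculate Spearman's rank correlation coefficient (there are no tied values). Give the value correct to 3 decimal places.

Rank X: 5, 4, 7, 1, 2, 6, 8, 3
Rank Y: 2, 5, 8, 1, 6, 7, 3, 4
d = rank(X) − rank(Y): 3, -1, -1, 0, -4, -1, 5, -1; Σd² = 54
ρ = 1 − 6Σd² / [n(n²−1)] = 1 − 6×54 / (8×63) = 1 − 324/504 ≈ 0.357

0.357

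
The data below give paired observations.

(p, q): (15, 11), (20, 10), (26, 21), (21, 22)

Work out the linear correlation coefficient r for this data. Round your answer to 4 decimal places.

n = 4, Σp = 82, Σq = 64, Σp² = 1742, Σq² = 1146, Σpq = 1373
nΣpq − ΣpΣq = 5492 − 5248 = 244
nΣp² − (Σp)² = 6968 − 6724 = 244; nΣq² − (Σq)² = 4584 − 4096 = 488
r = 244 / √(244 × 488) = 244 / 345.0681 ≈ 0.7071

0.7071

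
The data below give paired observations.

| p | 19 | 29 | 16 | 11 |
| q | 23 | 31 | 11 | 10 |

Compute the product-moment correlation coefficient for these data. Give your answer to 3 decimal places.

n = 4, Σp = 75, Σq = 75, Σp² = 1579, Σq² = 1711, Σpq = 1622
nΣpq − ΣpΣq = 6488 − 5625 = 863
nΣp² − (Σp)² = 6316 − 5625 = 691; nΣq² − (Σq)² = 6844 − 5625 = 1219
r = 863 / √(691 × 1219) = 863 / 917.7848 ≈ 0.940

0.940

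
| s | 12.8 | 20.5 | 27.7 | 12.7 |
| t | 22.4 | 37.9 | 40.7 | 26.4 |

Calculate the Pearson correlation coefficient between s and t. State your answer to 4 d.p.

0.9408

n = 4, Σs = 73.7, Σt = 127.4, Σs² = 1512.67, Σt² = 4291.62, Σst = 2526.34
nΣst − ΣsΣt = 10105.36 − 9389.38 = 715.98
nΣs² − (Σs)² = 6050.68 − 5431.69 = 618.99; nΣt² − (Σt)² = 17166.48 − 16230.76 = 935.72
r = 715.98 / √(618.99 × 935.72) = 715.98 / 761.0528 ≈ 0.9408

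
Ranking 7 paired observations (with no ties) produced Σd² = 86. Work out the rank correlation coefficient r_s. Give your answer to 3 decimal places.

ρ = 1 − 6Σd² / [n(n²−1)] = 1 − 6×86 / (7×48)
  = 1 − 516/336 = 1 − 1.5357 ≈ -0.536

-0.536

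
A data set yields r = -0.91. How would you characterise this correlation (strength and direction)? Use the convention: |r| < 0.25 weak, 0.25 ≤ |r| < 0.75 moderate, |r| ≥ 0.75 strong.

strong negative

r = -0.91 < 0 so the relationship is negative.
|r| = 0.91, which falls in the strong range.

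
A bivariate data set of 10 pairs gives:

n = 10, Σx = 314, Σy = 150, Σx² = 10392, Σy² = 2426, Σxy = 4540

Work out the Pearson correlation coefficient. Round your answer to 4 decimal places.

-0.5554

r = (nΣxy − ΣxΣy) / √[(nΣx² − (Σx)²)(nΣy² − (Σy)²)]
Numerator: 10×4540 − 314×150 = -1700
Denominator: √[(103920 − 98596)(24260 − 22500)] = √[5324 × 1760] = 3061.0848
r = -1700 / 3061.0848 ≈ -0.5554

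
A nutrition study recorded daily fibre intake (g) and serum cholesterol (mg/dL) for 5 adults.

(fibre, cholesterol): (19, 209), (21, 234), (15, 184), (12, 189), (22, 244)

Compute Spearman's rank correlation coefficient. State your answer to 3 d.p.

Rank fibre: 3, 4, 2, 1, 5
Rank cholesterol: 3, 4, 1, 2, 5
d = rank(fibre) − rank(cholesterol): 0, 0, 1, -1, 0; Σd² = 2
ρ = 1 − 6Σd² / [n(n²−1)] = 1 − 6×2 / (5×24) = 1 − 12/120 ≈ 0.900

0.900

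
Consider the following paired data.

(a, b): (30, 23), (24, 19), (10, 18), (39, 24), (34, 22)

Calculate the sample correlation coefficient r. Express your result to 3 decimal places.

0.913

n = 5, Σa = 137, Σb = 106, Σa² = 4253, Σb² = 2274, Σab = 3010
nΣab − ΣaΣb = 15050 − 14522 = 528
nΣa² − (Σa)² = 21265 − 18769 = 2496; nΣb² − (Σb)² = 11370 − 11236 = 134
r = 528 / √(2496 × 134) = 528 / 578.3286 ≈ 0.913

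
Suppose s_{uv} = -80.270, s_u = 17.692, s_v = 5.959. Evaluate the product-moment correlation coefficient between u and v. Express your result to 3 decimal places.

-0.761

r = Cov(u,v) / (s_u · s_v) = -80.270 / (17.692 × 5.959)
  = -80.270 / 105.4266 ≈ -0.761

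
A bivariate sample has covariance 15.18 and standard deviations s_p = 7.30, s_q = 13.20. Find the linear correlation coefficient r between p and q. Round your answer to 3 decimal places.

r = Cov(p,q) / (s_p · s_q) = 15.18 / (7.30 × 13.20)
  = 15.18 / 96.3600 ≈ 0.158

0.158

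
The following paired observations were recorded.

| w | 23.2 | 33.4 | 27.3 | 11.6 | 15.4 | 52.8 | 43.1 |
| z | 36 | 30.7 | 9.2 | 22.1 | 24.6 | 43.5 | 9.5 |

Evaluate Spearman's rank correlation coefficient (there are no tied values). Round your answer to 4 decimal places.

0.2500

Rank w: 3, 5, 4, 1, 2, 7, 6
Rank z: 6, 5, 1, 3, 4, 7, 2
d = rank(w) − rank(z): -3, 0, 3, -2, -2, 0, 4; Σd² = 42
ρ = 1 − 6Σd² / [n(n²−1)] = 1 − 6×42 / (7×48) = 1 − 252/336 ≈ 0.2500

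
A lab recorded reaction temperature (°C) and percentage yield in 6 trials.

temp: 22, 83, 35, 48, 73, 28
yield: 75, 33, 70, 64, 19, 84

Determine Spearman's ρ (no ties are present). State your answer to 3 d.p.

-0.886

Rank temp: 1, 6, 3, 4, 5, 2
Rank yield: 5, 2, 4, 3, 1, 6
d = rank(temp) − rank(yield): -4, 4, -1, 1, 4, -4; Σd² = 66
ρ = 1 − 6Σd² / [n(n²−1)] = 1 − 6×66 / (6×35) = 1 − 396/210 ≈ -0.886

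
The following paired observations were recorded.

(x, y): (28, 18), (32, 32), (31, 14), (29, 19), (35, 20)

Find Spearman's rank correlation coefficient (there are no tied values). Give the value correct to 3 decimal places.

0.600

Rank x: 1, 4, 3, 2, 5
Rank y: 2, 5, 1, 3, 4
d = rank(x) − rank(y): -1, -1, 2, -1, 1; Σd² = 8
ρ = 1 − 6Σd² / [n(n²−1)] = 1 − 6×8 / (5×24) = 1 − 48/120 ≈ 0.600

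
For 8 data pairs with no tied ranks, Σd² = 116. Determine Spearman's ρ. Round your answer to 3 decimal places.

ρ = 1 − 6Σd² / [n(n²−1)] = 1 − 6×116 / (8×63)
  = 1 − 696/504 = 1 − 1.3810 ≈ -0.381

-0.381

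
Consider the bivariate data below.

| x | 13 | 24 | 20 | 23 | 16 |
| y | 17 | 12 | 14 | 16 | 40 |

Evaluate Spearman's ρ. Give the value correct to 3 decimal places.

-0.800

Rank x: 1, 5, 3, 4, 2
Rank y: 4, 1, 2, 3, 5
d = rank(x) − rank(y): -3, 4, 1, 1, -3; Σd² = 36
ρ = 1 − 6Σd² / [n(n²−1)] = 1 − 6×36 / (5×24) = 1 − 216/120 ≈ -0.800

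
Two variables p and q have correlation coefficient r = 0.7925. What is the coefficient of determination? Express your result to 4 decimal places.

r² = (0.7925)² = 0.6281

0.6281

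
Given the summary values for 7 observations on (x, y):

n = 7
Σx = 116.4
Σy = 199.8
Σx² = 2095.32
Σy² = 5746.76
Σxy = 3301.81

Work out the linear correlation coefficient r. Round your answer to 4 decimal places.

r = (nΣxy − ΣxΣy) / √[(nΣx² − (Σx)²)(nΣy² − (Σy)²)]
Numerator: 7×3301.81 − 116.4×199.8 = -144.05
Denominator: √[(14667.24 − 13548.96)(40227.32 − 39920.04)] = √[1118.28 × 307.28] = 586.1954
r = -144.05 / 586.1954 ≈ -0.2457

-0.2457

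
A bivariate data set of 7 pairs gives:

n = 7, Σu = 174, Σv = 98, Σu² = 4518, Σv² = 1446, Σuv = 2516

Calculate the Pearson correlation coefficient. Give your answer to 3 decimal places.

r = (nΣuv − ΣuΣv) / √[(nΣu² − (Σu)²)(nΣv² − (Σv)²)]
Numerator: 7×2516 − 174×98 = 560
Denominator: √[(31626 − 30276)(10122 − 9604)] = √[1350 × 518] = 836.2416
r = 560 / 836.2416 ≈ 0.670

0.670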